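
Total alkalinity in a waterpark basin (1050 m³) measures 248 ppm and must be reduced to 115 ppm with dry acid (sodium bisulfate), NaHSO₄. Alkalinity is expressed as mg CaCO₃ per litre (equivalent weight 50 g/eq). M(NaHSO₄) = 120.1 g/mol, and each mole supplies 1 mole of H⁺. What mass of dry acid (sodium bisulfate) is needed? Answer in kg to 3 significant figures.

335 kg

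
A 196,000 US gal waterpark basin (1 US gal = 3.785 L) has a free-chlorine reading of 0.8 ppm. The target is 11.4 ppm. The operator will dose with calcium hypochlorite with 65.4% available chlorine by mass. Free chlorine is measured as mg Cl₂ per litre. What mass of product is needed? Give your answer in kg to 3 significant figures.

Volume: 196,000 US gal × 3.785 L/gal = 741,860 L.
Chlorine deficit: 11.4 − 0.8 = 10.6 ppm = 10.6 mg/L as Cl₂.
Cl₂ equivalent needed: 10.6 mg/L × 741,860 L = 7,864,000 mg = 7864 g.
Product at 65.4% available chlorine: 7864 / 0.654 = 12,020 g.

12.0 kg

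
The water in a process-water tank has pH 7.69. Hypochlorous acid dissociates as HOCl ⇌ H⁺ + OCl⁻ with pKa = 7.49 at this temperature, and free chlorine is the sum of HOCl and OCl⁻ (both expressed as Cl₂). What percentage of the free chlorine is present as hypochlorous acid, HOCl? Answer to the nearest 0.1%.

38.7%

[OCl⁻]/[HOCl] = 10^(pH − pKa) = 10^(7.69 − 7.49) = 10^0.20 = 1.585.
Fraction as HOCl = 1 / (1 + 1.585) = 0.3869.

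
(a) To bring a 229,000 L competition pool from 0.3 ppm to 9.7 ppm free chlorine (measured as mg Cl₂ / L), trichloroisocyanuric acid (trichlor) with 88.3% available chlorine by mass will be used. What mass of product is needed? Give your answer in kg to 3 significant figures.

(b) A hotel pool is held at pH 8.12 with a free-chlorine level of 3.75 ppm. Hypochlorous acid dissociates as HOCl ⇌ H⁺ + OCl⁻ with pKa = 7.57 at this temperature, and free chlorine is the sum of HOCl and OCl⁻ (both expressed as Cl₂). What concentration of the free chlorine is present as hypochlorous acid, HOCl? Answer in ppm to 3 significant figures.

(a) 2.44 kg; (b) 0.825 ppm

(a) Chlorine deficit: 9.7 − 0.3 = 9.4 ppm = 9.4 mg/L as Cl₂.
(a) Cl₂ equivalent needed: 9.4 mg/L × 229,000 L = 2,153,000 mg = 2153 g.
(a) Product at 88.3% available chlorine: 2153 / 0.883 = 2438 g.

(b) [OCl⁻]/[HOCl] = 10^(pH − pKa) = 10^(8.12 − 7.57) = 10^0.55 = 3.548.
(b) Fraction as HOCl = 1 / (1 + 3.548) = 0.2199.
(b) HOCl = 0.2199 × 3.75 ppm = 0.8245 ppm.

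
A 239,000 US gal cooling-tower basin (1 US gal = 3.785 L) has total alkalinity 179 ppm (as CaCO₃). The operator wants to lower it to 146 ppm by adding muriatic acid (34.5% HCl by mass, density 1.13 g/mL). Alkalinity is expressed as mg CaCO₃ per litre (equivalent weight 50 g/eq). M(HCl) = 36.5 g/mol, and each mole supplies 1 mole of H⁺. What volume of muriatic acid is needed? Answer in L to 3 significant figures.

55.9 L

Volume: 239,000 US gal × 3.785 L/gal = 904,615 L.
Alkalinity to neutralize: (179 − 146) = 33 mg/L as CaCO₃ × 904,615 L = 29,850 g as CaCO₃.
Equivalents of H⁺ required: 29,850 ÷ 50 g/eq = 597 eq = 597 mol HCl.
Mass of HCl: 597 × 36.5 = 21,790 g.
Mass of 34.5% solution: 21,790 / 0.345 = 63,170 g.
Volume: 63,170 g ÷ 1.13 g/mL = 55,900 mL.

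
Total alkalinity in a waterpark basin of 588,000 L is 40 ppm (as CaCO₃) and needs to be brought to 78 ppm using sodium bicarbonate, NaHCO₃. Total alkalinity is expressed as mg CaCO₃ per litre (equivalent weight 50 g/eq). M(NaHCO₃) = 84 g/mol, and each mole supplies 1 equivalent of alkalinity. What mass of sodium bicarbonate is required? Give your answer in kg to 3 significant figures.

37.5 kg

Alkalinity to add: (78 − 40) = 38 mg/L as CaCO₃ × 588,000 L = 22,340 g as CaCO₃.
Equivalents: 22,340 g ÷ 50 g/eq = 446.9 eq.
NaHCO₃ supplies 1 eq per mole → 446.9 mol.
Mass: 446.9 mol × 84 g/mol = 37,540 g.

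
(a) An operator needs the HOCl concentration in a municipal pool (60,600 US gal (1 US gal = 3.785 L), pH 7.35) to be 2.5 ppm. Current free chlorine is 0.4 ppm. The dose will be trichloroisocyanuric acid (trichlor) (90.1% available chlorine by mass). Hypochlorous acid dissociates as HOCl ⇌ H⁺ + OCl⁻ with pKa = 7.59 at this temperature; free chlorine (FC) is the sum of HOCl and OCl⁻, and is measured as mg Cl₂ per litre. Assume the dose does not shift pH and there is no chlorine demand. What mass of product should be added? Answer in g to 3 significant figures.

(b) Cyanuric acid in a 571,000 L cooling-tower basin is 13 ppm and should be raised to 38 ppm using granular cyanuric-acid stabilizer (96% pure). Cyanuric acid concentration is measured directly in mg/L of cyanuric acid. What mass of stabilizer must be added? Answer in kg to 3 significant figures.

(a) Volume: 60,600 US gal × 3.785 L/gal = 229,371 L.
(a) [OCl⁻]/[HOCl] = 10^(pH − pKa) = 10^(7.35 − 7.59) = 0.5754; fraction as HOCl = 1/(1 + 0.5754) = 0.6347.
(a) Free chlorine required for 2.5 ppm HOCl: 2.5 / 0.6347 = 3.939 ppm.
(a) FC to add: 3.939 − 0.4 = 3.539 mg/L as Cl₂.
(a) Cl₂ equivalent: 3.539 mg/L × 229,371 L = 811.7 g.
(a) Product at 90.1% available Cl: 811.7 / 0.901 = 900.8 g.

(b) CYA to add: (38 − 13) = 25 mg/L × 571,000 L = 14,280 g cyanuric acid.
(b) At 96% purity: 14,280 / 0.96 = 14,870 g product.

(a) 901 g; (b) 14.9 kg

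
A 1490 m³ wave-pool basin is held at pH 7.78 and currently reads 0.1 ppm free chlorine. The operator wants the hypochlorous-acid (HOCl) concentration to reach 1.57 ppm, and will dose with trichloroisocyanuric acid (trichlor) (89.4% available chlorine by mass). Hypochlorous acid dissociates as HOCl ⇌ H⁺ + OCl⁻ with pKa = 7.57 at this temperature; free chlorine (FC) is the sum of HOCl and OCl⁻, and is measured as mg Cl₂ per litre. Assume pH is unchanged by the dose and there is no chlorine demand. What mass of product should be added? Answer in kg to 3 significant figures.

6.69 kg

Volume: 1490 m³ = 1,490,000 L.
[OCl⁻]/[HOCl] = 10^(pH − pKa) = 10^(7.78 − 7.57) = 1.622; fraction as HOCl = 1/(1 + 1.622) = 0.3814.
Free chlorine required for 1.57 ppm HOCl: 1.57 / 0.3814 = 4.116 ppm.
FC to add: 4.116 − 0.1 = 4.016 mg/L as Cl₂.
Cl₂ equivalent: 4.016 mg/L × 1,490,000 L = 5984 g.
Product at 89.4% available Cl: 5984 / 0.894 = 6694 g.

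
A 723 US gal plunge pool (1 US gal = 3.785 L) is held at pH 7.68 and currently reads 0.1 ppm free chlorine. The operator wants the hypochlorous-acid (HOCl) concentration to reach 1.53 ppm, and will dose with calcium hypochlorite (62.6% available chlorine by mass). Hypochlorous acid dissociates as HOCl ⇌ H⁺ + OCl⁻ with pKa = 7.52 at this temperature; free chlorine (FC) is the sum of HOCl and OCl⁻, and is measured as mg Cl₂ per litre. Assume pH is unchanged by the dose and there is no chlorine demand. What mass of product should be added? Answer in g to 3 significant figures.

Volume: 723 US gal × 3.785 L/gal = 2,737 L.
[OCl⁻]/[HOCl] = 10^(pH − pKa) = 10^(7.68 − 7.52) = 1.445; fraction as HOCl = 1/(1 + 1.445) = 0.4089.
Free chlorine required for 1.53 ppm HOCl: 1.53 / 0.4089 = 3.742 ppm.
FC to add: 3.742 − 0.1 = 3.642 mg/L as Cl₂.
Cl₂ equivalent: 3.642 mg/L × 2,737 L = 9.965 g.
Product at 62.6% available Cl: 9.965 / 0.626 = 15.92 g.

15.9 g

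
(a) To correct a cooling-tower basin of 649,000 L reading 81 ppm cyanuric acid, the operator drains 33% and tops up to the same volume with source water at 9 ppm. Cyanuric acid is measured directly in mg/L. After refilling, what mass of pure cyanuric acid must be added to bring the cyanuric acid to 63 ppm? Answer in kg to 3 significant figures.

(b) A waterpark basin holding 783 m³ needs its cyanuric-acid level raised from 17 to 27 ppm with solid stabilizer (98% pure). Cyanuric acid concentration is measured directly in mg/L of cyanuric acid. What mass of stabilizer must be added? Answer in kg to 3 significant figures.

(a) 3.74 kg; (b) 7.99 kg

(a) After draining 33% and refilling: 81 × 0.67 + 9 × 0.33 = 57.24 ppm.
(a) Deficit to target: 63 − 57.24 = 5.76 mg/L.
(a) Mass: 5.76 mg/L × 649,000 L = 3738 g cyanuric acid.

(b) Volume: 783 m³ = 783,000 L.
(b) CYA to add: (27 − 17) = 10 mg/L × 783,000 L = 7830 g cyanuric acid.
(b) At 98% purity: 7830 / 0.98 = 7990 g product.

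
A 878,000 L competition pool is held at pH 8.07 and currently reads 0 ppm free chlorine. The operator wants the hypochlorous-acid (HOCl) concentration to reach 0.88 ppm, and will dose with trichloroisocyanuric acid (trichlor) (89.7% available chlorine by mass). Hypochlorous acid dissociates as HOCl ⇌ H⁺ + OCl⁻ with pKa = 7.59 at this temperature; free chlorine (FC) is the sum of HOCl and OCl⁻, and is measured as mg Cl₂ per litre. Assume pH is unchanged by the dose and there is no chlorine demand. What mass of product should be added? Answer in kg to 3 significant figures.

3.46 kg

[OCl⁻]/[HOCl] = 10^(pH − pKa) = 10^(8.07 − 7.59) = 3.02; fraction as HOCl = 1/(1 + 3.02) = 0.2488.
Free chlorine required for 0.88 ppm HOCl: 0.88 / 0.2488 = 3.538 ppm.
FC to add: 3.538 − 0 = 3.538 mg/L as Cl₂.
Cl₂ equivalent: 3.538 mg/L × 878,000 L = 3106 g.
Product at 89.7% available Cl: 3106 / 0.897 = 3463 g.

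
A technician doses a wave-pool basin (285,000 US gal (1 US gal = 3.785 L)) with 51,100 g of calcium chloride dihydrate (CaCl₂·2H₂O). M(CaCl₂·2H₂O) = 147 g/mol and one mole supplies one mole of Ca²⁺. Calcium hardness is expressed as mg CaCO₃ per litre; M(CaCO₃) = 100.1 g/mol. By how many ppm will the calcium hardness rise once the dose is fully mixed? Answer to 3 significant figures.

32.3 ppm

Volume: 285,000 US gal × 3.785 L/gal = 1,078,725 L.
Moles of Ca²⁺: 51,100 g ÷ 147 g/mol = 347.6 mol.
As CaCO₃: 347.6 mol × 100.1 g/mol = 34,800 g.
Rise: 34,800 g / 1,078,725 L × 1000 = 32.26 mg/L.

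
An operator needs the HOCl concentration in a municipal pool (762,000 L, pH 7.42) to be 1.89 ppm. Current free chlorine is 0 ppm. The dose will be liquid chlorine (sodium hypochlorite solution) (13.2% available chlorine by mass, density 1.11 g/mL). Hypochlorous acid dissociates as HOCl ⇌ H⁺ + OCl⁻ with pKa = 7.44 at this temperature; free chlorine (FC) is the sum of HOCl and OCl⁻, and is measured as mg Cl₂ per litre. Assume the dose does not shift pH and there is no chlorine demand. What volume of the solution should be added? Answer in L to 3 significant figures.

19.2 L

[OCl⁻]/[HOCl] = 10^(pH − pKa) = 10^(7.42 − 7.44) = 0.955; fraction as HOCl = 1/(1 + 0.955) = 0.5115.
Free chlorine required for 1.89 ppm HOCl: 1.89 / 0.5115 = 3.695 ppm.
FC to add: 3.695 − 0 = 3.695 mg/L as Cl₂.
Cl₂ equivalent: 3.695 mg/L × 762,000 L = 2816 g.
Product at 13.2% available Cl: 2816 / 0.132 = 21,330 g.
Volume: 21,330 g ÷ 1.11 g/mL = 19,220 mL.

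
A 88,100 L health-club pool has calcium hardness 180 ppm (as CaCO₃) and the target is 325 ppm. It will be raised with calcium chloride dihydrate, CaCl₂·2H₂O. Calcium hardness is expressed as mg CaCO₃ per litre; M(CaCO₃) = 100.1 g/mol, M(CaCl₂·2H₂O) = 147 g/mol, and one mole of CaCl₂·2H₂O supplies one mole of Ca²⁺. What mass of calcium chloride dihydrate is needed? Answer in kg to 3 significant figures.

Hardness to add: (325 − 180) = 145 mg/L as CaCO₃ × 88,100 L = 12,770 g as CaCO₃.
Moles of Ca²⁺ (1 mol Ca²⁺ ≡ 1 mol CaCO₃): 12,770 / 100.1 g/mol = 127.6 mol.
Mass of CaCl₂·2H₂O: 127.6 × 147 = 18,760 g.

18.8 kg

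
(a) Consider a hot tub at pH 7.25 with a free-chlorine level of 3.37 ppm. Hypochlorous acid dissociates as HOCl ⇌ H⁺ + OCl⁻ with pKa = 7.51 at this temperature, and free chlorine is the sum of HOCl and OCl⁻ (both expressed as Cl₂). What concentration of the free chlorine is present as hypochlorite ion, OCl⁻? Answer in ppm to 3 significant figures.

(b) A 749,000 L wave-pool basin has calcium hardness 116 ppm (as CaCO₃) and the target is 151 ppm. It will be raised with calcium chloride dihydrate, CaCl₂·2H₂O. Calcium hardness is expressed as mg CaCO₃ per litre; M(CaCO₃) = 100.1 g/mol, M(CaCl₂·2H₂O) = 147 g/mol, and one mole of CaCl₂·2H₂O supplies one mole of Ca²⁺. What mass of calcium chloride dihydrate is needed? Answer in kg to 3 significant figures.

(a) [OCl⁻]/[HOCl] = 10^(pH − pKa) = 10^(7.25 − 7.51) = 10^-0.26 = 0.5495.
(a) Fraction as HOCl = 1 / (1 + 0.5495) = 0.6454.
(a) OCl⁻ = (1 − 0.6454) × 3.37 ppm = 1.195 ppm.

(b) Hardness to add: (151 − 116) = 35 mg/L as CaCO₃ × 749,000 L = 26,220 g as CaCO₃.
(b) Moles of Ca²⁺ (1 mol Ca²⁺ ≡ 1 mol CaCO₃): 26,220 / 100.1 g/mol = 261.9 mol.
(b) Mass of CaCl₂·2H₂O: 261.9 × 147 = 38,500 g.

(a) 1.20 ppm; (b) 38.5 kg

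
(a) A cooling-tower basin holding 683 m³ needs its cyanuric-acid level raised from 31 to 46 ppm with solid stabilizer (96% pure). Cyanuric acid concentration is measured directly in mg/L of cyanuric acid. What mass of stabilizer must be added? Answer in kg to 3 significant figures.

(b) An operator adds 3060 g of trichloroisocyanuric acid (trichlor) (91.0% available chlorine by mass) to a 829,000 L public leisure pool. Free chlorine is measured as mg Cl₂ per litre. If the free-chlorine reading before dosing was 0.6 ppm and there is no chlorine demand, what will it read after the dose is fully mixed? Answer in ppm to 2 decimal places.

(a) 10.7 kg; (b) 3.96 ppm

(a) Volume: 683 m³ = 683,000 L.
(a) CYA to add: (46 − 31) = 15 mg/L × 683,000 L = 10,240 g cyanuric acid.
(a) At 96% purity: 10,240 / 0.96 = 10,670 g product.

(b) Available chlorine delivered: 3060 g × 0.91 = 2785 g as Cl₂.
(b) Concentration rise: 2785 g / 829,000 L = 3.359 mg/L = 3.36 ppm.
(b) Final FC: 0.6 + 3.36 = 3.96 ppm.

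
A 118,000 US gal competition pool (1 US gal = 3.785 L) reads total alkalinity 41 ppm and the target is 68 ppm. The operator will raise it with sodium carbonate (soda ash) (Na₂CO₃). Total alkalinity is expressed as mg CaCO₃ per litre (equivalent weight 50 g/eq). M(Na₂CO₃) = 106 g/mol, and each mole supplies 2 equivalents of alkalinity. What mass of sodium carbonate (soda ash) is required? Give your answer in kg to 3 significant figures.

12.8 kg

Volume: 118,000 US gal × 3.785 L/gal = 446,630 L.
Alkalinity to add: (68 − 41) = 27 mg/L as CaCO₃ × 446,630 L = 12,060 g as CaCO₃.
Equivalents: 12,060 g ÷ 50 g/eq = 241.2 eq.
Each mole of Na₂CO₃ supplies 2 eq, so 241.2 / 2 = 120.6 mol.
Mass: 120.6 mol × 106 g/mol = 12,780 g.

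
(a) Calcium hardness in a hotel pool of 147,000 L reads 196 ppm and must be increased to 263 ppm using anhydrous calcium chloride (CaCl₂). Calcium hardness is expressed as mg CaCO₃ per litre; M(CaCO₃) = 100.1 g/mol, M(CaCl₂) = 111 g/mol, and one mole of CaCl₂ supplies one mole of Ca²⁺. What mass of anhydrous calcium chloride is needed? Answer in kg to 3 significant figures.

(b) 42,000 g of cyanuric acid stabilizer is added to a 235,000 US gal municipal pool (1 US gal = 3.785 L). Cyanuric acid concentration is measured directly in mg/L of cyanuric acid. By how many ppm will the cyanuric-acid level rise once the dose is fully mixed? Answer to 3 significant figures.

(a) Hardness to add: (263 − 196) = 67 mg/L as CaCO₃ × 147,000 L = 9849 g as CaCO₃.
(a) Moles of Ca²⁺ (1 mol Ca²⁺ ≡ 1 mol CaCO₃): 9849 / 100.1 g/mol = 98.39 mol.
(a) Mass of CaCl₂: 98.39 × 111 = 10,920 g.

(b) Volume: 235,000 US gal × 3.785 L/gal = 889,475 L.
(b) Rise: 42,000 g / 889,475 L × 1000 = 47.22 mg/L.

(a) 10.9 kg; (b) 47.2 ppm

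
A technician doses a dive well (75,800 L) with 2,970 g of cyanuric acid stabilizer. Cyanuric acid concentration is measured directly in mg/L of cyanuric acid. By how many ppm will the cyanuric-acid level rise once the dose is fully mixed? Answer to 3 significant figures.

39.2 ppm

Rise: 2,970 g / 75,800 L × 1000 = 39.18 mg/L.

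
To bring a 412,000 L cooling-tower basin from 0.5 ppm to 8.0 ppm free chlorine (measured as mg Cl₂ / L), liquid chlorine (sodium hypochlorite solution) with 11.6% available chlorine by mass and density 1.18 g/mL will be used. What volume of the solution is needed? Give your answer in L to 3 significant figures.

Chlorine deficit: 8.0 − 0.5 = 7.5 ppm = 7.5 mg/L as Cl₂.
Cl₂ equivalent needed: 7.5 mg/L × 412,000 L = 3,090,000 mg = 3090 g.
Product at 11.6% available chlorine: 3090 / 0.116 = 26,640 g.
Volume at density 1.18 g/mL: 26,640 g ÷ 1.18 g/mL = 22,570 mL.

22.6 L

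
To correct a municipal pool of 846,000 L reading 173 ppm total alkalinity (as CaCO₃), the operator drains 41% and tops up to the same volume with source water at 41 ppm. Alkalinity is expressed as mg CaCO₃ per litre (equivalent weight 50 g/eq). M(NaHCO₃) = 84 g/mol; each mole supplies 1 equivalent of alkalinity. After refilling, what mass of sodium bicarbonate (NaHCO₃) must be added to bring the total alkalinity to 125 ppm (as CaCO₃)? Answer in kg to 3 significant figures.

After draining 41% and refilling: 173 × 0.59 + 41 × 0.41 = 118.88 ppm.
Deficit to target: 125 − 118.88 = 6.12 mg/L.
As CaCO₃: 6.12 mg/L × 846,000 L = 5178 g; ÷ 50 g/eq ÷ 1 = 103.6 mol NaHCO₃.
Mass: 103.6 × 84 = 8698 g.

8.70 kg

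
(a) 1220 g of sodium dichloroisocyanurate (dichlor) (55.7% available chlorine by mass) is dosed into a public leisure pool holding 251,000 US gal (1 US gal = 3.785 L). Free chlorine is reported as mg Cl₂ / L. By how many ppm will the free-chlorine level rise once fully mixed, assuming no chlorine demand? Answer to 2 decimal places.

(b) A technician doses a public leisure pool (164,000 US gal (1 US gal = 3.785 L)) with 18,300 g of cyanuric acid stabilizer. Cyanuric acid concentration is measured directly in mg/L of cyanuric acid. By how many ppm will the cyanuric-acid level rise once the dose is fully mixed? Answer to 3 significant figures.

(a) 0.72 ppm; (b) 29.5 ppm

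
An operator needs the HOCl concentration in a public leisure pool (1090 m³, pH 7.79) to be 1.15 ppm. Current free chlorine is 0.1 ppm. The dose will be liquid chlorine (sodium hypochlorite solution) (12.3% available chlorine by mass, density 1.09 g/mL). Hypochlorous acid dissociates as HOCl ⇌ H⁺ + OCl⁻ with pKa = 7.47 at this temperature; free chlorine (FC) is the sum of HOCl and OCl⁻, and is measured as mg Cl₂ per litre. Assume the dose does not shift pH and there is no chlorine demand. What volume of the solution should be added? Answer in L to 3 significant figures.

Volume: 1090 m³ = 1,090,000 L.
[OCl⁻]/[HOCl] = 10^(pH − pKa) = 10^(7.79 − 7.47) = 2.089; fraction as HOCl = 1/(1 + 2.089) = 0.3237.
Free chlorine required for 1.15 ppm HOCl: 1.15 / 0.3237 = 3.553 ppm.
FC to add: 3.553 − 0.1 = 3.453 mg/L as Cl₂.
Cl₂ equivalent: 3.453 mg/L × 1,090,000 L = 3763 g.
Product at 12.3% available Cl: 3763 / 0.123 = 30,600 g.
Volume: 30,600 g ÷ 1.09 g/mL = 28,070 mL.

28.1 L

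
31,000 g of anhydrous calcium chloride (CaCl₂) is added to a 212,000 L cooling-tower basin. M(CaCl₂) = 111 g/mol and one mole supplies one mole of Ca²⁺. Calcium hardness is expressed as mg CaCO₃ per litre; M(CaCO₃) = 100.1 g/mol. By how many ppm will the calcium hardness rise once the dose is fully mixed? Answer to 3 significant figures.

132 ppm

Moles of Ca²⁺: 31,000 g ÷ 111 g/mol = 279.3 mol.
As CaCO₃: 279.3 mol × 100.1 g/mol = 27,960 g.
Rise: 27,960 g / 212,000 L × 1000 = 131.9 mg/L.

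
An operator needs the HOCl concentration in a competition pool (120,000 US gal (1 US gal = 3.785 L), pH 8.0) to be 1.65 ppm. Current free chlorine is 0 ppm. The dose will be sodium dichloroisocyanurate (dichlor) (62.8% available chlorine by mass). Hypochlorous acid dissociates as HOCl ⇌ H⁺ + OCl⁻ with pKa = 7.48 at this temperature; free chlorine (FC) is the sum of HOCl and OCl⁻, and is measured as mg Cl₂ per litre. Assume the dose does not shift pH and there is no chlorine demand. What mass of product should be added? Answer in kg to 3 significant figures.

Volume: 120,000 US gal × 3.785 L/gal = 454,200 L.
[OCl⁻]/[HOCl] = 10^(pH − pKa) = 10^(8.0 − 7.48) = 3.311; fraction as HOCl = 1/(1 + 3.311) = 0.2319.
Free chlorine required for 1.65 ppm HOCl: 1.65 / 0.2319 = 7.114 ppm.
FC to add: 7.114 − 0 = 7.114 mg/L as Cl₂.
Cl₂ equivalent: 7.114 mg/L × 454,200 L = 3231 g.
Product at 62.8% available Cl: 3231 / 0.628 = 5145 g.

5.14 kg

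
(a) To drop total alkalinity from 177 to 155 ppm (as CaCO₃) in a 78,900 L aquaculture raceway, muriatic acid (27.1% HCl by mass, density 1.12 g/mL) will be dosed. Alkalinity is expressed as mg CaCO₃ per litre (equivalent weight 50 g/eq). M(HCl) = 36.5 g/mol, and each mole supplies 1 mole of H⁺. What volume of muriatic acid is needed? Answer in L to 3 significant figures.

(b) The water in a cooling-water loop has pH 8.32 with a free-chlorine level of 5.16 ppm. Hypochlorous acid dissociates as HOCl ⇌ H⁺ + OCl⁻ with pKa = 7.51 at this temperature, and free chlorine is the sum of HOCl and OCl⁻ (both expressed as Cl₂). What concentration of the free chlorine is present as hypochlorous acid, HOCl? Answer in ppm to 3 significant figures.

(a) 4.17 L; (b) 0.692 ppm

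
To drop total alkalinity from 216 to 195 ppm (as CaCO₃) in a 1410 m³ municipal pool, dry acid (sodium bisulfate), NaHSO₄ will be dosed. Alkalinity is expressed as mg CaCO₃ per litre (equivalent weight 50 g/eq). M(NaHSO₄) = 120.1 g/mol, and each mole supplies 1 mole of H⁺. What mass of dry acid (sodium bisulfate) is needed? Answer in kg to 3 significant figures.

Volume: 1410 m³ = 1,410,000 L.
Alkalinity to neutralize: (216 − 195) = 21 mg/L as CaCO₃ × 1,410,000 L = 29,610 g as CaCO₃.
Equivalents of H⁺ required: 29,610 ÷ 50 g/eq = 592.2 eq = 592.2 mol NaHSO₄.
Mass of NaHSO₄: 592.2 × 120.1 = 71,120 g.

71.1 kg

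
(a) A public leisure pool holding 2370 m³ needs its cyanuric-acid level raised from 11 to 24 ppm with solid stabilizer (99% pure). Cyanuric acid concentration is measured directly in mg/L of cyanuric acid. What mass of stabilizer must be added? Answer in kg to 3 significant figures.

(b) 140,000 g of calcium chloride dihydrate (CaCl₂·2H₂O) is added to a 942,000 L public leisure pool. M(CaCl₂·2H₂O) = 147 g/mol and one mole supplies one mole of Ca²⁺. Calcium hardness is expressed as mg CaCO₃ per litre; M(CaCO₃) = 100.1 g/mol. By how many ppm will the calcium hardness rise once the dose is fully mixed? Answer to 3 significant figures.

(a) Volume: 2370 m³ = 2,370,000 L.
(a) CYA to add: (24 − 11) = 13 mg/L × 2,370,000 L = 30,810 g cyanuric acid.
(a) At 99% purity: 30,810 / 0.99 = 31,120 g product.

(b) Moles of Ca²⁺: 140,000 g ÷ 147 g/mol = 952.4 mol.
(b) As CaCO₃: 952.4 mol × 100.1 g/mol = 95,330 g.
(b) Rise: 95,330 g / 942,000 L × 1000 = 101.2 mg/L.

(a) 31.1 kg; (b) 101 ppm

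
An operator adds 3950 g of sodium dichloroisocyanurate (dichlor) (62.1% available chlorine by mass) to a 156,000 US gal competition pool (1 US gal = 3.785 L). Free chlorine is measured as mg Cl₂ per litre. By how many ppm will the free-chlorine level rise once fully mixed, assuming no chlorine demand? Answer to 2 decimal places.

4.15 ppm

Volume: 156,000 US gal × 3.785 L/gal = 590,460 L.
Available chlorine delivered: 3950 g × 0.621 = 2453 g as Cl₂.
Concentration rise: 2453 g / 590,460 L = 4.154 mg/L = 4.15 ppm.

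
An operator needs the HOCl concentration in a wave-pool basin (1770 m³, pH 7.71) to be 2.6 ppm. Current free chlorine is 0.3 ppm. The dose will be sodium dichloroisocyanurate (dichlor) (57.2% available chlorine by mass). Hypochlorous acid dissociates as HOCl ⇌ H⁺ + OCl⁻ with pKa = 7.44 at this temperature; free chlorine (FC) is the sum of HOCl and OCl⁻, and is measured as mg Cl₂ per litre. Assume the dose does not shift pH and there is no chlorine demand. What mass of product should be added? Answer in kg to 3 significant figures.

22.1 kg

Volume: 1770 m³ = 1,770,000 L.
[OCl⁻]/[HOCl] = 10^(pH − pKa) = 10^(7.71 − 7.44) = 1.862; fraction as HOCl = 1/(1 + 1.862) = 0.3494.
Free chlorine required for 2.6 ppm HOCl: 2.6 / 0.3494 = 7.441 ppm.
FC to add: 7.441 − 0.3 = 7.141 mg/L as Cl₂.
Cl₂ equivalent: 7.141 mg/L × 1,770,000 L = 12,640 g.
Product at 57.2% available Cl: 12,640 / 0.572 = 22,100 g.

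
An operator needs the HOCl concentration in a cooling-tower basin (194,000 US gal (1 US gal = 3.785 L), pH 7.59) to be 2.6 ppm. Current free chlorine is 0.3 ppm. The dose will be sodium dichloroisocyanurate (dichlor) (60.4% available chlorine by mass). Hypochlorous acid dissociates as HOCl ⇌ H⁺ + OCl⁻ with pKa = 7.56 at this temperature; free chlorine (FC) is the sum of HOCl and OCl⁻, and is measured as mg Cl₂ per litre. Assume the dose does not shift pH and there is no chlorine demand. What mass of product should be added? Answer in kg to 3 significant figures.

Volume: 194,000 US gal × 3.785 L/gal = 734,290 L.
[OCl⁻]/[HOCl] = 10^(pH − pKa) = 10^(7.59 − 7.56) = 1.072; fraction as HOCl = 1/(1 + 1.072) = 0.4827.
Free chlorine required for 2.6 ppm HOCl: 2.6 / 0.4827 = 5.386 ppm.
FC to add: 5.386 − 0.3 = 5.086 mg/L as Cl₂.
Cl₂ equivalent: 5.086 mg/L × 734,290 L = 3735 g.
Product at 60.4% available Cl: 3735 / 0.604 = 6183 g.

6.18 kg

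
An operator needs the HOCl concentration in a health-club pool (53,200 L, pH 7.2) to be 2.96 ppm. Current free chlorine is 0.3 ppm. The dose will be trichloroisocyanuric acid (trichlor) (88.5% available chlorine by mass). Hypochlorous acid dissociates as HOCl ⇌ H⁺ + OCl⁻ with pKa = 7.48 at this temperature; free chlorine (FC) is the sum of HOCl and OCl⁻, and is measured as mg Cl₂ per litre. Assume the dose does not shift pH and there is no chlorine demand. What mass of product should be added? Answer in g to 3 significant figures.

253 g

[OCl⁻]/[HOCl] = 10^(pH − pKa) = 10^(7.2 − 7.48) = 0.5248; fraction as HOCl = 1/(1 + 0.5248) = 0.6558.
Free chlorine required for 2.96 ppm HOCl: 2.96 / 0.6558 = 4.513 ppm.
FC to add: 4.513 − 0.3 = 4.213 mg/L as Cl₂.
Cl₂ equivalent: 4.213 mg/L × 53,200 L = 224.2 g.
Product at 88.5% available Cl: 224.2 / 0.885 = 253.3 g.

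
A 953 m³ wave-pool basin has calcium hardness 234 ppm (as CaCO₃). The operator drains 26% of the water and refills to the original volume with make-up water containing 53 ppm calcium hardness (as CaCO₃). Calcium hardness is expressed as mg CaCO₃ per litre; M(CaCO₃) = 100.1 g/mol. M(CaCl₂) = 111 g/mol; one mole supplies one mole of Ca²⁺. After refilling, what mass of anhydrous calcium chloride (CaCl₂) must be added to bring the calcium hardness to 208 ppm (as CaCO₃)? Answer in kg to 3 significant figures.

Volume: 953 m³ = 953,000 L.
After draining 26% and refilling: 234 × 0.74 + 53 × 0.26 = 186.94 ppm.
Deficit to target: 208 − 186.94 = 21.06 mg/L.
As CaCO₃: 21.06 mg/L × 953,000 L = 20,070 g; ÷ 100.1 = 200.5 mol Ca²⁺.
Mass: 200.5 × 111 = 22,260 g.

22.3 kg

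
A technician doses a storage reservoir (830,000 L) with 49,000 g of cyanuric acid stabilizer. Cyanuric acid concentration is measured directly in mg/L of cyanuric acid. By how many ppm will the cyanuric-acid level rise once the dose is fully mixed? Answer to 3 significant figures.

59.0 ppm

Rise: 49,000 g / 830,000 L × 1000 = 59.04 mg/L.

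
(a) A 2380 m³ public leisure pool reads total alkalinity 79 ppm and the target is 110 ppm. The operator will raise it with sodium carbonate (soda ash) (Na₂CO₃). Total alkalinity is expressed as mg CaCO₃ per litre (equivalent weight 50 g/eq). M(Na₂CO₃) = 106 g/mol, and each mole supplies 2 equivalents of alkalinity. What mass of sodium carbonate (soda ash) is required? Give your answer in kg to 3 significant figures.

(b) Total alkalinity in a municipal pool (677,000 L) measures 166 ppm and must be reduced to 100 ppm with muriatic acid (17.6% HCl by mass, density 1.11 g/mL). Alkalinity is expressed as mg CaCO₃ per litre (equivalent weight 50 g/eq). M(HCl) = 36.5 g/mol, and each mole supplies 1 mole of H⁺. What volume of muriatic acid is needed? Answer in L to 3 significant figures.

(a) 78.2 kg; (b) 167 L

(a) Volume: 2380 m³ = 2,380,000 L.
(a) Alkalinity to add: (110 − 79) = 31 mg/L as CaCO₃ × 2,380,000 L = 73,780 g as CaCO₃.
(a) Equivalents: 73,780 g ÷ 50 g/eq = 1476 eq.
(a) Each mole of Na₂CO₃ supplies 2 eq, so 1476 / 2 = 737.8 mol.
(a) Mass: 737.8 mol × 106 g/mol = 78,210 g.

(b) Alkalinity to neutralize: (166 − 100) = 66 mg/L as CaCO₃ × 677,000 L = 44,680 g as CaCO₃.
(b) Equivalents of H⁺ required: 44,680 ÷ 50 g/eq = 893.6 eq = 893.6 mol HCl.
(b) Mass of HCl: 893.6 × 36.5 = 32,620 g.
(b) Mass of 17.6% solution: 32,620 / 0.176 = 185,300 g.
(b) Volume: 185,300 g ÷ 1.11 g/mL = 167,000 mL.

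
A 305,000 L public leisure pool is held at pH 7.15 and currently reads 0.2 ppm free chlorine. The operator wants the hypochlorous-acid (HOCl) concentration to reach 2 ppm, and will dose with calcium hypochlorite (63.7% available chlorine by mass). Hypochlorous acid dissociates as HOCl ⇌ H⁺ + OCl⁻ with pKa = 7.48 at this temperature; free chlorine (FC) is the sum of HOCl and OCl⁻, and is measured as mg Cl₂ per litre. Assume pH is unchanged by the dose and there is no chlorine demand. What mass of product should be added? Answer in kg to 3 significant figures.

[OCl⁻]/[HOCl] = 10^(pH − pKa) = 10^(7.15 − 7.48) = 0.4677; fraction as HOCl = 1/(1 + 0.4677) = 0.6813.
Free chlorine required for 2 ppm HOCl: 2 / 0.6813 = 2.935 ppm.
FC to add: 2.935 − 0.2 = 2.735 mg/L as Cl₂.
Cl₂ equivalent: 2.735 mg/L × 305,000 L = 834.3 g.
Product at 63.7% available Cl: 834.3 / 0.637 = 1310 g.

1.31 kg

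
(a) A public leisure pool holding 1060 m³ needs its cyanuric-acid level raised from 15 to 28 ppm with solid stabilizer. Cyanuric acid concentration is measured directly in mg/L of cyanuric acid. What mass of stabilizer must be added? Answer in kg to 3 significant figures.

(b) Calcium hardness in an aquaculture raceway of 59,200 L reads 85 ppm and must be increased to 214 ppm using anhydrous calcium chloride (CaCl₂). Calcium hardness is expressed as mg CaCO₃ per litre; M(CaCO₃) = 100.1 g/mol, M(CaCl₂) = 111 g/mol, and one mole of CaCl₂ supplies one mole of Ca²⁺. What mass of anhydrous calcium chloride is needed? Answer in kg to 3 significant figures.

(a) Volume: 1060 m³ = 1,060,000 L.
(a) CYA to add: (28 − 15) = 13 mg/L × 1,060,000 L = 13,780 g cyanuric acid.

(b) Hardness to add: (214 − 85) = 129 mg/L as CaCO₃ × 59,200 L = 7637 g as CaCO₃.
(b) Moles of Ca²⁺ (1 mol Ca²⁺ ≡ 1 mol CaCO₃): 7637 / 100.1 g/mol = 76.29 mol.
(b) Mass of CaCl₂: 76.29 × 111 = 8468 g.

(a) 13.8 kg; (b) 8.47 kg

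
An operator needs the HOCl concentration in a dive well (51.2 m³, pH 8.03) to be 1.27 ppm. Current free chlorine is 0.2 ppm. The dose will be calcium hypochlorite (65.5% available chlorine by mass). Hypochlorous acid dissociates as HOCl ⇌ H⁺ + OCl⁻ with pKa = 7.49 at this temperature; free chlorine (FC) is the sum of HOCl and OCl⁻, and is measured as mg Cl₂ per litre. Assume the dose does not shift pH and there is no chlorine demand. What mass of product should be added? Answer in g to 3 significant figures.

428 g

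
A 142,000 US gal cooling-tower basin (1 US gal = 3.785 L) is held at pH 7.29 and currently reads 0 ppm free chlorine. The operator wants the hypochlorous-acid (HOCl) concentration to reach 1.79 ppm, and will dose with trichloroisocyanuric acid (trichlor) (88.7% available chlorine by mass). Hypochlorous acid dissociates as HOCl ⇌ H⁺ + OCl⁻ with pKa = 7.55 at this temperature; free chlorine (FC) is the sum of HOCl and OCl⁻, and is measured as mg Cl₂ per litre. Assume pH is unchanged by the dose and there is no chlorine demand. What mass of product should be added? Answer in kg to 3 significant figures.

1.68 kg

Volume: 142,000 US gal × 3.785 L/gal = 537,470 L.
[OCl⁻]/[HOCl] = 10^(pH − pKa) = 10^(7.29 − 7.55) = 0.5495; fraction as HOCl = 1/(1 + 0.5495) = 0.6454.
Free chlorine required for 1.79 ppm HOCl: 1.79 / 0.6454 = 2.774 ppm.
FC to add: 2.774 − 0 = 2.774 mg/L as Cl₂.
Cl₂ equivalent: 2.774 mg/L × 537,470 L = 1491 g.
Product at 88.7% available Cl: 1491 / 0.887 = 1681 g.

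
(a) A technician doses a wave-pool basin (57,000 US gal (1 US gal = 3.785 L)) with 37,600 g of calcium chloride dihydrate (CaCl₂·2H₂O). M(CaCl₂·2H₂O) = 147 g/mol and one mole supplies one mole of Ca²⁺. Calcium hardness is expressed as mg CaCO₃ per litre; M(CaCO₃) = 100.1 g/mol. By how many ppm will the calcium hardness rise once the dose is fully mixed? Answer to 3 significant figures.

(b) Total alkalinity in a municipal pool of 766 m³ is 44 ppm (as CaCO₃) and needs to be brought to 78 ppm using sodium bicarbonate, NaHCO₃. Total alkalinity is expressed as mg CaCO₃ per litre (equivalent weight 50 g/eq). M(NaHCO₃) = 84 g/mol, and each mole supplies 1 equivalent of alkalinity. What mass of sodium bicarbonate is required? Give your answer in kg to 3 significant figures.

(a) 119 ppm; (b) 43.8 kg

(a) Volume: 57,000 US gal × 3.785 L/gal = 215,745 L.
(a) Moles of Ca²⁺: 37,600 g ÷ 147 g/mol = 255.8 mol.
(a) As CaCO₃: 255.8 mol × 100.1 g/mol = 25,600 g.
(a) Rise: 25,600 g / 215,745 L × 1000 = 118.7 mg/L.

(b) Volume: 766 m³ = 766,000 L.
(b) Alkalinity to add: (78 − 44) = 34 mg/L as CaCO₃ × 766,000 L = 26,040 g as CaCO₃.
(b) Equivalents: 26,040 g ÷ 50 g/eq = 520.9 eq.
(b) NaHCO₃ supplies 1 eq per mole → 520.9 mol.
(b) Mass: 520.9 mol × 84 g/mol = 43,750 g.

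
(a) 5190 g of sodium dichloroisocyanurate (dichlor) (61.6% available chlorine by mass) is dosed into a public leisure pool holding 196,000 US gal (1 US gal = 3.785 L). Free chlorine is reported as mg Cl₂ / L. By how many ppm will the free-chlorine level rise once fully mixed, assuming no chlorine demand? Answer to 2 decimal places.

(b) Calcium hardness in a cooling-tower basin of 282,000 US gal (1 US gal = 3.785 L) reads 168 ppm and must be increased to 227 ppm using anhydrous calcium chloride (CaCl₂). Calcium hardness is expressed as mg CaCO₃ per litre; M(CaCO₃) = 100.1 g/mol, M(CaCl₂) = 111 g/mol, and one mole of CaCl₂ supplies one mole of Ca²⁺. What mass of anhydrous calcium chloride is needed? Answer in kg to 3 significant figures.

(a) 4.31 ppm; (b) 69.8 kg

(a) Volume: 196,000 US gal × 3.785 L/gal = 741,860 L.
(a) Available chlorine delivered: 5190 g × 0.616 = 3197 g as Cl₂.
(a) Concentration rise: 3197 g / 741,860 L = 4.309 mg/L = 4.31 ppm.

(b) Volume: 282,000 US gal × 3.785 L/gal = 1,067,370 L.
(b) Hardness to add: (227 − 168) = 59 mg/L as CaCO₃ × 1,067,370 L = 62,970 g as CaCO₃.
(b) Moles of Ca²⁺ (1 mol Ca²⁺ ≡ 1 mol CaCO₃): 62,970 / 100.1 g/mol = 629.1 mol.
(b) Mass of CaCl₂: 629.1 × 111 = 69,830 g.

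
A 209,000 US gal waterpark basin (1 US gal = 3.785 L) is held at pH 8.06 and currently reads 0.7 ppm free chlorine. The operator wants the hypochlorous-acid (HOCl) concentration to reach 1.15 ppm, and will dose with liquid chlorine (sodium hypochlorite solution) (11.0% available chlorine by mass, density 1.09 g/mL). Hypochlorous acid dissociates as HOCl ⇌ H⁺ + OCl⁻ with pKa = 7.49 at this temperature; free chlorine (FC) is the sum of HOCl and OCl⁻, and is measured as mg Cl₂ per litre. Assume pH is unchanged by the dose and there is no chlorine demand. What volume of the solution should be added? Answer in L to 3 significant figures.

Volume: 209,000 US gal × 3.785 L/gal = 791,065 L.
[OCl⁻]/[HOCl] = 10^(pH − pKa) = 10^(8.06 − 7.49) = 3.715; fraction as HOCl = 1/(1 + 3.715) = 0.2121.
Free chlorine required for 1.15 ppm HOCl: 1.15 / 0.2121 = 5.423 ppm.
FC to add: 5.423 − 0.7 = 4.723 mg/L as Cl₂.
Cl₂ equivalent: 4.723 mg/L × 791,065 L = 3736 g.
Product at 11.0% available Cl: 3736 / 0.11 = 33,960 g.
Volume: 33,960 g ÷ 1.09 g/mL = 31,160 mL.

31.2 L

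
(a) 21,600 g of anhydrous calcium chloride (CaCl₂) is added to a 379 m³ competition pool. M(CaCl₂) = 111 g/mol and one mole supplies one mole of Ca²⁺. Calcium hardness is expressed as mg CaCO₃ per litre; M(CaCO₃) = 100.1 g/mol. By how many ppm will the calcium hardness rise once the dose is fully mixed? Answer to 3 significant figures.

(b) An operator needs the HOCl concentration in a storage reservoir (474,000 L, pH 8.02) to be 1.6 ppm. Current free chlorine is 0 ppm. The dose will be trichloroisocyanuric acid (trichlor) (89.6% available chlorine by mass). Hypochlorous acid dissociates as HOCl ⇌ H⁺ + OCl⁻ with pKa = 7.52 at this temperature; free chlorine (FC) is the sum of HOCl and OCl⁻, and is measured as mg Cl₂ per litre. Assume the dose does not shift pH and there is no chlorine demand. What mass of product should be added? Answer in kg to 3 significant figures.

(a) 51.4 ppm; (b) 3.52 kg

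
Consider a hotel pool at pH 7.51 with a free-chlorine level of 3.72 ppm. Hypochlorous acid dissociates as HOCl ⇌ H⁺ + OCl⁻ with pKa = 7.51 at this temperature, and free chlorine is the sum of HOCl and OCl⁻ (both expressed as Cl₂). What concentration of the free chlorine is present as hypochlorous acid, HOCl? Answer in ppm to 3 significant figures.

1.86 ppm

[OCl⁻]/[HOCl] = 10^(pH − pKa) = 10^(7.51 − 7.51) = 10^0.00 = 1.
Fraction as HOCl = 1 / (1 + 1) = 0.5.
HOCl = 0.5 × 3.72 ppm = 1.86 ppm.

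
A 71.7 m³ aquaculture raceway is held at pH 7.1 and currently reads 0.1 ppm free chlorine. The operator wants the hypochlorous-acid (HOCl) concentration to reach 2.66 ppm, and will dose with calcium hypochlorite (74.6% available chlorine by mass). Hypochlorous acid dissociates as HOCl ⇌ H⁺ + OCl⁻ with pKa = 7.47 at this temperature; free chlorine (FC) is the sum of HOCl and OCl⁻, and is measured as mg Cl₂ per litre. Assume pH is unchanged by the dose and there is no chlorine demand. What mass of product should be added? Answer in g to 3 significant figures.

355 g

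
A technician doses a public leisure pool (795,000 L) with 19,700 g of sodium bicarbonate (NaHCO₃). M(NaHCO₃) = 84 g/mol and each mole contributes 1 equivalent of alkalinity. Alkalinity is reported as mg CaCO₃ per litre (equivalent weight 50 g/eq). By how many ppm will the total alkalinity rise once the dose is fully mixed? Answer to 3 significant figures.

14.7 ppm

Moles of NaHCO₃: 19,700 g ÷ 84 g/mol = 234.5 mol → 234.5 eq of alkalinity.
As CaCO₃: 234.5 eq × 50 g/eq = 11,730 g.
Rise: 11,730 g / 795,000 L × 1000 = 14.75 mg/L.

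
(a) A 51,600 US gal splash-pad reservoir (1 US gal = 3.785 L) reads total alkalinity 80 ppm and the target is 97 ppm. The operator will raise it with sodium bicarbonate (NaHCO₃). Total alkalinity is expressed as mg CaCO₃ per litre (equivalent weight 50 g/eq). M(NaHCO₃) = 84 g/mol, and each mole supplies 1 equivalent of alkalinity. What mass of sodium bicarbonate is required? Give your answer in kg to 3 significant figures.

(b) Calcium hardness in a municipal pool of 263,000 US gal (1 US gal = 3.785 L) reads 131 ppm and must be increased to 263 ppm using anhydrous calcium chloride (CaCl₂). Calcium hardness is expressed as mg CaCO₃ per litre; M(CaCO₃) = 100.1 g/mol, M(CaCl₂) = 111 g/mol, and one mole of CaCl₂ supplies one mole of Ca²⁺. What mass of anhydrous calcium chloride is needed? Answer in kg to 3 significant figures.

(a) Volume: 51,600 US gal × 3.785 L/gal = 195,306 L.
(a) Alkalinity to add: (97 − 80) = 17 mg/L as CaCO₃ × 195,306 L = 3320 g as CaCO₃.
(a) Equivalents: 3320 g ÷ 50 g/eq = 66.4 eq.
(a) NaHCO₃ supplies 1 eq per mole → 66.4 mol.
(a) Mass: 66.4 mol × 84 g/mol = 5578 g.

(b) Volume: 263,000 US gal × 3.785 L/gal = 995,455 L.
(b) Hardness to add: (263 − 131) = 132 mg/L as CaCO₃ × 995,455 L = 131,400 g as CaCO₃.
(b) Moles of Ca²⁺ (1 mol Ca²⁺ ≡ 1 mol CaCO₃): 131,400 / 100.1 g/mol = 1313 mol.
(b) Mass of CaCl₂: 1313 × 111 = 145,700 g.

(a) 5.58 kg; (b) 146 kg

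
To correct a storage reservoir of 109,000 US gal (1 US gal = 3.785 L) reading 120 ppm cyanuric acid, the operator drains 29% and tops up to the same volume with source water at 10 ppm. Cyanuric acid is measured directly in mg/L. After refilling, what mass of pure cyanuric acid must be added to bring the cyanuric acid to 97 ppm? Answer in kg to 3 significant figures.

3.67 kg

Volume: 109,000 US gal × 3.785 L/gal = 412,565 L.
After draining 29% and refilling: 120 × 0.71 + 10 × 0.29 = 88.1 ppm.
Deficit to target: 97 − 88.1 = 8.9 mg/L.
Mass: 8.9 mg/L × 412,565 L = 3672 g cyanuric acid.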